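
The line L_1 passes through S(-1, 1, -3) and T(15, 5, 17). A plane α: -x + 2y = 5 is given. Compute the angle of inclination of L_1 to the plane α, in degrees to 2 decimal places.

7.93

A direction vector for L_1 is T − S = (16, 4, 20).
sin θ = |n·v| / (|n||v|) = |-8| / (√5 · √672) = 0.13801.
θ ≈ 7.93°.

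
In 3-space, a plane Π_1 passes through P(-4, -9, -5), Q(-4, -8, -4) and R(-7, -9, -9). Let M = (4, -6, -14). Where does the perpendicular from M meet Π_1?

PQ = (0, 1, 1), PR = (-3, 0, -4); a normal to Π_1 is PQ × PR = (-4, -3, 3).
Using P: Π_1 has equation -4x - 3y + 3z = 28.
Foot = M − λn with λ = (n·M − d)/|n|² = (-40 − 28)/34 = -2.
Foot = (4, -6, -14) − (-2)·(-4, -3, 3) = (-4, -12, -8).

(-4, -12, -8)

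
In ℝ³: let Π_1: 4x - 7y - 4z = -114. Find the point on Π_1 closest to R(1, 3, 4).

(-3, 10, 8)

Foot = R − λn with λ = (n·R − d)/|n|² = (-33 − (-114))/81 = 1.
Foot = (1, 3, 4) − 1·(4, -7, -4) = (-3, 10, 8).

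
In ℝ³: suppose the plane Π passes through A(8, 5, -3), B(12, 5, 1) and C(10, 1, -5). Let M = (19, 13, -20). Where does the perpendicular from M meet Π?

(7, 1, -8)

AB = (4, 0, 4), AC = (2, -4, -2); a normal to Π is AB × AC = (16, 16, -16).
Using A: Π has equation 16x + 16y - 16z = 256.
Foot = M − λn with λ = (n·M − d)/|n|² = (832 − 256)/768 = 3/4.
Foot = (19, 13, -20) − (3/4)·(16, 16, -16) = (7, 1, -8).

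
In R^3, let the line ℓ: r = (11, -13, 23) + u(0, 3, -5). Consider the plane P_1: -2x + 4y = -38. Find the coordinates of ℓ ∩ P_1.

Substitute r = (11, -13, 23) + t(0, 3, -5) into the plane: -74 + 12t = -38, so t = 3.
Intersection: (11, -13, 23) + 3·(0, 3, -5) = (11, -4, 8).

(11, -4, 8)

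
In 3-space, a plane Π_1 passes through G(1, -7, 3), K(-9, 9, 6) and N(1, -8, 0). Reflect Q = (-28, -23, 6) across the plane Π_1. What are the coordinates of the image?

GK = (-10, 16, 3), GN = (0, -1, -3); a normal to Π_1 is GK × GN = (-45, -30, 10).
Using G: Π_1 has equation -45x - 30y + 10z = 195.
λ = (n·Q − d)/|n|² = (2010 − 195)/3025 = 3/5.
Reflection = Q − 2λn = (-28, -23, 6) − (6/5)·(-45, -30, 10) = (26, 13, -6).

(26, 13, -6)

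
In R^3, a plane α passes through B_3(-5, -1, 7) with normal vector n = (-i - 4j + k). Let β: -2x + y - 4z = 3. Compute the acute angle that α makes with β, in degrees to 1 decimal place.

α: n·r = n·B_3 gives -x - 4y + z = 16.
cos θ = |n₁·n₂| / (|n₁||n₂|) = |-6| / (√18 · √21).
θ = arccos(0.30861) ≈ 72.0°.

72.0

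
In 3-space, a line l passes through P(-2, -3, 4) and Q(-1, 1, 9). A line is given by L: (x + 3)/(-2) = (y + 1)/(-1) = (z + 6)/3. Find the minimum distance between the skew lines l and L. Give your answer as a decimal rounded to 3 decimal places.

5.019

A direction vector for l is Q − P = (1, 4, 5).
L has direction (-2, -1, 3) through (-3, -1, -6).
Common perpendicular direction n = (1, 4, 5) × (-2, -1, 3) = (17, -13, 7).
With w = (-3, -1, -6) − (-2, -3, 4) = (-1, 2, -10), w · n = -113.
Distance = |w · n| / |n| = |-113| / √507 ≈ 5.019.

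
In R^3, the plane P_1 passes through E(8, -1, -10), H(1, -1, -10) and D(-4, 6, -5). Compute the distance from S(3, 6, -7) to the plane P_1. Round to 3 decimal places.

1.627

EH = (-7, 0, 0), ED = (-12, 7, 5); a normal to P_1 is EH × ED = (0, 35, -49).
Using E: P_1 has equation 35y - 49z = 455.
n·S − d = (0)·(3) + (35)·(6) + (-49)·(-7) − 455 = 98; |n| = √3626.
Distance = |98| / √3626 = 98/√3626 ≈ 1.627.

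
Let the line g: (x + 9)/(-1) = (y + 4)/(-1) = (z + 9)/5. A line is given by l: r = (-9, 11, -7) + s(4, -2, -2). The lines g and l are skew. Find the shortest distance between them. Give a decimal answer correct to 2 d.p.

12.56

g has direction (-1, -1, 5) through (-9, -4, -9).
Common perpendicular direction n = (-1, -1, 5) × (4, -2, -2) = (12, 18, 6).
With w = (-9, 11, -7) − (-9, -4, -9) = (0, 15, 2), w · n = 282.
Distance = |w · n| / |n| = |282| / √504 ≈ 12.56.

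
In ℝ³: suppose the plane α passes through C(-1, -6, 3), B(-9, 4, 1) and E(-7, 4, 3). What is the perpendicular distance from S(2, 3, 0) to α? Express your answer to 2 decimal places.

7.42

CB = (-8, 10, -2), CE = (-6, 10, 0); a normal to α is CB × CE = (20, 12, -20).
Using C: α has equation 20x + 12y - 20z = -152.
n·S − d = (20)·(2) + (12)·(3) + (-20)·(0) − (-152) = 228; |n| = √944.
Distance = |228| / √944 = 228/√944 ≈ 7.42.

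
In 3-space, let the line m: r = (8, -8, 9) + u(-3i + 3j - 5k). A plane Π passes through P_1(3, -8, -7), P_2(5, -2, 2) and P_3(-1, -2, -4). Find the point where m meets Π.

P_1P_2 = (2, 6, 9), P_1P_3 = (-4, 6, 3); a normal to Π is P_1P_2 × P_1P_3 = (-36, -42, 36).
Using P_1: Π has equation -36x - 42y + 36z = -24.
Substitute r = (8, -8, 9) + t(-3, 3, -5) into the plane: 372 + (-198)t = -24, so t = 2.
Intersection: (8, -8, 9) + 2·(-3, 3, -5) = (2, -2, -1).

(2, -2, -1)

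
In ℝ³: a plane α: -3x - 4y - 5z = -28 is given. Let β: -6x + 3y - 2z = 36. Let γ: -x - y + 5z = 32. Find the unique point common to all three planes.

Solving the 3×3 linear system -3x - 4y - 5z = -28, -6x + 3y - 2z = 36, -x - y + 5z = 32 (e.g. by elimination or Cramer's rule, determinant = -212) gives (-6, 4, 6).

(-6, 4, 6)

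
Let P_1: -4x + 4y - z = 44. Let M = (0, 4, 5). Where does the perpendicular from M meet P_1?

Foot = M − λn with λ = (n·M − d)/|n|² = (11 − 44)/33 = -1.
Foot = (0, 4, 5) − (-1)·(-4, 4, -1) = (-4, 8, 4).

(-4, 8, 4)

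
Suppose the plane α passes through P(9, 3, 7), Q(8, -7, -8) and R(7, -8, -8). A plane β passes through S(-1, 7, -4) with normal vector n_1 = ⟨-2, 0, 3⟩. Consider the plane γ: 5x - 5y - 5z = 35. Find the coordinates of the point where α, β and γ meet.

(8, -1, 2)

PQ = (-1, -10, -15), PR = (-2, -11, -15); a normal to α is PQ × PR = (-15, 15, -9).
Using P: α has equation -15x + 15y - 9z = -153.
β: n_1·r = n_1·S gives -2x + 3z = -10.
Solving the 3×3 linear system -15x + 15y - 9z = -153, -2x + 3z = -10, 5x - 5y - 5z = 35 (e.g. by elimination or Cramer's rule, determinant = -240) gives (8, -1, 2).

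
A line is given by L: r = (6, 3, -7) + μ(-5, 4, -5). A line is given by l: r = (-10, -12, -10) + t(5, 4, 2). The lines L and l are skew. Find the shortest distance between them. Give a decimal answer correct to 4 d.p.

Common perpendicular direction n = (-5, 4, -5) × (5, 4, 2) = (28, -15, -40).
With w = (-10, -12, -10) − (6, 3, -7) = (-16, -15, -3), w · n = -103.
Distance = |w · n| / |n| = |-103| / √2609 ≈ 2.0165.

2.0165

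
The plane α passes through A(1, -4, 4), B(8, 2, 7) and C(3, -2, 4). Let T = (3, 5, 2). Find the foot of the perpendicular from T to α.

AB = (7, 6, 3), AC = (2, 2, 0); a normal to α is AB × AC = (-6, 6, 2).
Using A: α has equation -6x + 6y + 2z = -22.
Foot = T − λn with λ = (n·T − d)/|n|² = (16 − (-22))/76 = 1/2.
Foot = (3, 5, 2) − (1/2)·(-6, 6, 2) = (6, 2, 1).

(6, 2, 1)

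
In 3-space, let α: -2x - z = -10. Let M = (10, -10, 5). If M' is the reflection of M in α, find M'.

(-2, -10, -1)

λ = (n·M − d)/|n|² = (-25 − (-10))/5 = -3.
Reflection = M − 2λn = (10, -10, 5) − (-6)·(-2, 0, -1) = (-2, -10, -1).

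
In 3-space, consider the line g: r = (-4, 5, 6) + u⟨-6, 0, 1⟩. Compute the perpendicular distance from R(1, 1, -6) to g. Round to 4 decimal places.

11.7185

Taking (-4, 5, 6) on g with direction v = (-6, 0, 1): w = R − (-4, 5, 6) = (5, -4, -12), and w × v = (-4, 67, -24).
Distance = |w × v| / |v| = √5081 / √37 ≈ 11.7185.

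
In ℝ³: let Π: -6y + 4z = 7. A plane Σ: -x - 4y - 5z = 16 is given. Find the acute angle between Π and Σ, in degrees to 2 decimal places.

85.09

cos θ = |n₁·n₂| / (|n₁||n₂|) = |4| / (√52 · √42).
θ = arccos(0.08559) ≈ 85.09°.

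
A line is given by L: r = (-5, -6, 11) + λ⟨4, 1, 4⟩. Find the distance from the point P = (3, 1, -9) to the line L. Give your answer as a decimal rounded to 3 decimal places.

21.496

Taking (-5, -6, 11) on L with direction v = (4, 1, 4): w = P − (-5, -6, 11) = (8, 7, -20), and w × v = (48, -112, -20).
Distance = |w × v| / |v| = √15248 / √33 ≈ 21.496.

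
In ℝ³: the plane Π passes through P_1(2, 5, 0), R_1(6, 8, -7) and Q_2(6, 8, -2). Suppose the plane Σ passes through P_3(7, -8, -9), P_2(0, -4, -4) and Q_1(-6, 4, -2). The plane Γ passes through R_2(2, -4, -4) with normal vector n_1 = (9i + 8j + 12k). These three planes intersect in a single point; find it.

(-2, 2, -5)

P_1R_1 = (4, 3, -7), P_1Q_2 = (4, 3, -2); a normal to Π is P_1R_1 × P_1Q_2 = (15, -20, 0).
Using P_1: Π has equation 15x - 20y = -70.
P_3P_2 = (-7, 4, 5), P_3Q_1 = (-13, 12, 7); a normal to Σ is P_3P_2 × P_3Q_1 = (-32, -16, -32).
Using P_3: Σ has equation -32x - 16y - 32z = 192.
Γ: n_1·r = n_1·R_2 gives 9x + 8y + 12z = -62.
Solving the 3×3 linear system 15x - 20y = -70, -32x - 16y - 32z = 192, 9x + 8y + 12z = -62 (e.g. by elimination or Cramer's rule, determinant = -960) gives (-2, 2, -5).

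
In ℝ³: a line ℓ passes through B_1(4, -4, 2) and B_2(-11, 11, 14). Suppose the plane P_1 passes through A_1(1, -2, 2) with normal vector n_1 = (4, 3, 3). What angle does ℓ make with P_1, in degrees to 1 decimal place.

8.5

A direction vector for ℓ is B_2 − B_1 = (-15, 15, 12).
P_1: n_1·r = n_1·A_1 gives 4x + 3y + 3z = 4.
sin θ = |n·v| / (|n||v|) = |21| / (√34 · √594) = 0.14777.
θ ≈ 8.5°.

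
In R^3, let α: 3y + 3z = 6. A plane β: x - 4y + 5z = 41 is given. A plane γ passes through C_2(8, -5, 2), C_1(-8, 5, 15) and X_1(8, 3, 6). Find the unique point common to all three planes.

C_2C_1 = (-16, 10, 13), C_2X_1 = (0, 8, 4); a normal to γ is C_2C_1 × C_2X_1 = (-64, 64, -128).
Using C_2: γ has equation -64x + 64y - 128z = -1088.
Solving the 3×3 linear system 3y + 3z = 6, x - 4y + 5z = 41, -64x + 64y - 128z = -1088 (e.g. by elimination or Cramer's rule, determinant = -1152) gives (4, -3, 5).

(4, -3, 5)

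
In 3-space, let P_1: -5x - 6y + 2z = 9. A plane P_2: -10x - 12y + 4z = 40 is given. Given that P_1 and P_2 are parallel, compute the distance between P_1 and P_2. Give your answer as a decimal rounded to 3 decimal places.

Rescale P_2 by 1/2: -5x - 6y + 2z = 20. Then distance = |9 − 20| / √65 ≈ 1.364.

1.364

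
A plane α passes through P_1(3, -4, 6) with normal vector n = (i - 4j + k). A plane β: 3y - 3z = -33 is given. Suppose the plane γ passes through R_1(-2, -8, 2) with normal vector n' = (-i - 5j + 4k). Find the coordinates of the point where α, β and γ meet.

(-1, -5, 6)

α: n·r = n·P_1 gives x - 4y + z = 25.
γ: n'·r = n'·R_1 gives -x - 5y + 4z = 50.
Solving the 3×3 linear system x - 4y + z = 25, 3y - 3z = -33, -x - 5y + 4z = 50 (e.g. by elimination or Cramer's rule, determinant = -12) gives (-1, -5, 6).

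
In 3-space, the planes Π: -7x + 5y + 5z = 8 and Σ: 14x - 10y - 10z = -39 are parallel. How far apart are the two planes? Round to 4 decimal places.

Rescale Σ by 1/(-2): -7x + 5y + 5z = 39/2. Then distance = |8 − (39/2)| / √99 ≈ 1.1558.

1.1558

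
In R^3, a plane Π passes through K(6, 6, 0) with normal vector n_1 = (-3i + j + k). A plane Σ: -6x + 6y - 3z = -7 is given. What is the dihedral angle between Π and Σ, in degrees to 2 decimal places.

45.29

Π: n_1·r = n_1·K gives -3x + y + z = -12.
cos θ = |n₁·n₂| / (|n₁||n₂|) = |21| / (√11 · √81).
θ = arccos(0.70353) ≈ 45.29°.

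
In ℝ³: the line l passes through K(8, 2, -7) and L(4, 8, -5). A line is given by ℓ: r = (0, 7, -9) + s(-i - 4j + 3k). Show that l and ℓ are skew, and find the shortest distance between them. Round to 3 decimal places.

5.691

A direction vector for l is L − K = (-4, 6, 2).
Common perpendicular direction n = (-4, 6, 2) × (-1, -4, 3) = (26, 10, 22).
With w = (0, 7, -9) − (8, 2, -7) = (-8, 5, -2), w · n = -202.
Since n ≠ 0 the lines are not parallel, and w · n = -202 ≠ 0 so they do not intersect; hence they are skew.
Distance = |w · n| / |n| = |-202| / √1260 ≈ 5.691.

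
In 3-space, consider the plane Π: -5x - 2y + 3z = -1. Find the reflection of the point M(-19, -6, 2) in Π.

(11, 6, -16)

λ = (n·M − d)/|n|² = (113 − (-1))/38 = 3.
Reflection = M − 2λn = (-19, -6, 2) − 6·(-5, -2, 3) = (11, 6, -16).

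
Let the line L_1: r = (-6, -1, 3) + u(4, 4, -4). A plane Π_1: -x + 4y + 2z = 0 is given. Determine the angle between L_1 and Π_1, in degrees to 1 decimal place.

7.2

sin θ = |n·v| / (|n||v|) = |4| / (√21 · √48) = 0.12599.
θ ≈ 7.2°.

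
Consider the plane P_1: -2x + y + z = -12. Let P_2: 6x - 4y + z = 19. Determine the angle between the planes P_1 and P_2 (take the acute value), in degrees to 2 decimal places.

32.74

cos θ = |n₁·n₂| / (|n₁||n₂|) = |-15| / (√6 · √53).
θ = arccos(0.84116) ≈ 32.74°.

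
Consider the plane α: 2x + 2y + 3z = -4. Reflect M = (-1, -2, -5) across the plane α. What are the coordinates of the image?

(3, 2, 1)

λ = (n·M − d)/|n|² = (-21 − (-4))/17 = -1.
Reflection = M − 2λn = (-1, -2, -5) − (-2)·(2, 2, 3) = (3, 2, 1).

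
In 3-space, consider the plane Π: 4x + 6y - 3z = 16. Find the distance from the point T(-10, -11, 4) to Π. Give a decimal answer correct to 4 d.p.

17.1569

n·T − d = (4)·(-10) + (6)·(-11) + (-3)·(4) − 16 = -134; |n| = √61.
Distance = |-134| / √61 = 134/√61 ≈ 17.1569.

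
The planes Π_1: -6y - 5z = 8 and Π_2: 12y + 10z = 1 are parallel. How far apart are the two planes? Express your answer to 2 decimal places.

1.09

Rescale Π_2 by 1/(-2): -6y - 5z = -1/2. Then distance = |8 − (-1/2)| / √61 ≈ 1.09.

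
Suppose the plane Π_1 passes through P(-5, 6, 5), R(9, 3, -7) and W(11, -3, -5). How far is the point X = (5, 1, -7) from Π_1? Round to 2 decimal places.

3.41

PR = (14, -3, -12), PW = (16, -9, -10); a normal to Π_1 is PR × PW = (-78, -52, -78).
Using P: Π_1 has equation -78x - 52y - 78z = -312.
n·X − d = (-78)·(5) + (-52)·(1) + (-78)·(-7) − (-312) = 416; |n| = √14872.
Distance = |416| / √14872 = 416/√14872 ≈ 3.41.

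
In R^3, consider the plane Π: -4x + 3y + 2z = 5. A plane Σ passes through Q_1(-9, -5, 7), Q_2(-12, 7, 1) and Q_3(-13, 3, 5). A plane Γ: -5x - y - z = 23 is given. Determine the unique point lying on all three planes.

(-4, -5, 2)

Q_1Q_2 = (-3, 12, -6), Q_1Q_3 = (-4, 8, -2); a normal to Σ is Q_1Q_2 × Q_1Q_3 = (24, 18, 24).
Using Q_1: Σ has equation 24x + 18y + 24z = -138.
Solving the 3×3 linear system -4x + 3y + 2z = 5, 24x + 18y + 24z = -138, -5x - y - z = 23 (e.g. by elimination or Cramer's rule, determinant = -180) gives (-4, -5, 2).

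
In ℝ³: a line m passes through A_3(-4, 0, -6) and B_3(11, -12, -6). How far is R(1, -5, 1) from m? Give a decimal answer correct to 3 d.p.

A direction vector for m is B_3 − A_3 = (15, -12, 0).
Taking (-4, 0, -6) on m with direction v = (15, -12, 0): w = R − (-4, 0, -6) = (5, -5, 7), and w × v = (84, 105, 15).
Distance = |w × v| / |v| = √18306 / √369 ≈ 7.043.

7.043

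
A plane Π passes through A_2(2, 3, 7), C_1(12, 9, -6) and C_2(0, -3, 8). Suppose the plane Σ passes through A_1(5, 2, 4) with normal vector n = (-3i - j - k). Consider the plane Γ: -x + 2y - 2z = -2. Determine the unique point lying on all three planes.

(8, 0, -3)

A_2C_1 = (10, 6, -13), A_2C_2 = (-2, -6, 1); a normal to Π is A_2C_1 × A_2C_2 = (-72, 16, -48).
Using A_2: Π has equation -72x + 16y - 48z = -432.
Σ: n·r = n·A_1 gives -3x - y - z = -21.
Solving the 3×3 linear system -72x + 16y - 48z = -432, -3x - y - z = -21, -x + 2y - 2z = -2 (e.g. by elimination or Cramer's rule, determinant = -32) gives (8, 0, -3).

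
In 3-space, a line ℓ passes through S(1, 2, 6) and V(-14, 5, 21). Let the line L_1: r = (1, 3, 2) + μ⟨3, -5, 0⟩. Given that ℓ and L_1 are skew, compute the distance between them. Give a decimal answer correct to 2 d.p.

A direction vector for ℓ is V − S = (-15, 3, 15).
Common perpendicular direction n = (-15, 3, 15) × (3, -5, 0) = (75, 45, 66).
With w = (1, 3, 2) − (1, 2, 6) = (0, 1, -4), w · n = -219.
Distance = |w · n| / |n| = |-219| / √12006 ≈ 2.00.

2.00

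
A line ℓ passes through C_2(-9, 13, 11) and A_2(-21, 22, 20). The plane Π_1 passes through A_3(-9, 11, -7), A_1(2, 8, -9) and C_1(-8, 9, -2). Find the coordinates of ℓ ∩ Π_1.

(3, 4, 2)

A direction vector for ℓ is A_2 − C_2 = (-12, 9, 9).
A_3A_1 = (11, -3, -2), A_3C_1 = (1, -2, 5); a normal to Π_1 is A_3A_1 × A_3C_1 = (-19, -57, -19).
Using A_3: Π_1 has equation -19x - 57y - 19z = -323.
Substitute r = (-9, 13, 11) + t(-12, 9, 9) into the plane: -779 + (-456)t = -323, so t = -1.
Intersection: (-9, 13, 11) + (-1)·(-12, 9, 9) = (3, 4, 2).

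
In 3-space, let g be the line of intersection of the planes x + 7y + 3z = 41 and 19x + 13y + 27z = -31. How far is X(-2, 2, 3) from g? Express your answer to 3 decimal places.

Direction of g: (1, 7, 3) × (19, 13, 27) = (150, 30, -120).
A point on g: solving the two plane equations with x = 5 gives (5, 9, -9).
Taking (5, 9, -9) on g with direction v = (150, 30, -120): w = X − (5, 9, -9) = (-7, -7, 12), and w × v = (480, 960, 840).
Distance = |w × v| / |v| = √1857600 / √37800 ≈ 7.010.

7.010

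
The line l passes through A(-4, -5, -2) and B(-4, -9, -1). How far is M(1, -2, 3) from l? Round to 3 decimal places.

7.491

A direction vector for l is B − A = (0, -4, 1).
Taking (-4, -5, -2) on l with direction v = (0, -4, 1): w = M − (-4, -5, -2) = (5, 3, 5), and w × v = (23, -5, -20).
Distance = |w × v| / |v| = √954 / √17 ≈ 7.491.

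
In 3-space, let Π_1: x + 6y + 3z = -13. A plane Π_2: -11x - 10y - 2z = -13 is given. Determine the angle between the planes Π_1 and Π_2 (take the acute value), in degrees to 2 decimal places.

40.81

cos θ = |n₁·n₂| / (|n₁||n₂|) = |-77| / (√46 · √225).
θ = arccos(0.75687) ≈ 40.81°.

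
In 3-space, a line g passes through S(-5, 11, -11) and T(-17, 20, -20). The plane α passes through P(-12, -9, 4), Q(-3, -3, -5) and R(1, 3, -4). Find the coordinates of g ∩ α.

(3, 5, -5)

A direction vector for g is T − S = (-12, 9, -9).
PQ = (9, 6, -9), PR = (13, 12, -8); a normal to α is PQ × PR = (60, -45, 30).
Using P: α has equation 60x - 45y + 30z = -195.
Substitute r = (-5, 11, -11) + t(-12, 9, -9) into the plane: -1125 + (-1395)t = -195, so t = -2/3.
Intersection: (-5, 11, -11) + (-2/3)·(-12, 9, -9) = (3, 5, -5).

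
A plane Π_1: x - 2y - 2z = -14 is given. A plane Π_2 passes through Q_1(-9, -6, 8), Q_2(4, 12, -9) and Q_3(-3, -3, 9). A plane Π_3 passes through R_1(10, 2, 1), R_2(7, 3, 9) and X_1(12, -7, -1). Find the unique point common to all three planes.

Q_1Q_2 = (13, 18, -17), Q_1Q_3 = (6, 3, 1); a normal to Π_2 is Q_1Q_2 × Q_1Q_3 = (69, -115, -69).
Using Q_1: Π_2 has equation 69x - 115y - 69z = -483.
R_1R_2 = (-3, 1, 8), R_1X_1 = (2, -9, -2); a normal to Π_3 is R_1R_2 × R_1X_1 = (70, 10, 25).
Using R_1: Π_3 has equation 70x + 10y + 25z = 745.
Solving the 3×3 linear system x - 2y - 2z = -14, 69x - 115y - 69z = -483, 70x + 10y + 25z = 745 (e.g. by elimination or Cramer's rule, determinant = -6555) gives (8, 6, 5).

(8, 6, 5)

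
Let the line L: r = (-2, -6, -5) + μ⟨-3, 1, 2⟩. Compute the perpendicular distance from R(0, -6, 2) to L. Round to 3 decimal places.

Taking (-2, -6, -5) on L with direction v = (-3, 1, 2): w = R − (-2, -6, -5) = (2, 0, 7), and w × v = (-7, -25, 2).
Distance = |w × v| / |v| = √678 / √14 ≈ 6.959.

6.959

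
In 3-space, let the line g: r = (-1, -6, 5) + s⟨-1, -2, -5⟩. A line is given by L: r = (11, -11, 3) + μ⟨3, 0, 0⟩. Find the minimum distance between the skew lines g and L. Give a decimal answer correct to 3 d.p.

Common perpendicular direction n = (-1, -2, -5) × (3, 0, 0) = (0, -15, 6).
With w = (11, -11, 3) − (-1, -6, 5) = (12, -5, -2), w · n = 63.
Distance = |w · n| / |n| = |63| / √261 ≈ 3.900.

3.900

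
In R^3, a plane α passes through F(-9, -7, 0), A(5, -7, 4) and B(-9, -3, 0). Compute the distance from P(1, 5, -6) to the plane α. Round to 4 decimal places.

8.5164

FA = (14, 0, 4), FB = (0, 4, 0); a normal to α is FA × FB = (-16, 0, 56).
Using F: α has equation -16x + 56z = 144.
n·P − d = (-16)·(1) + (0)·(5) + (56)·(-6) − 144 = -496; |n| = √3392.
Distance = |-496| / √3392 = 496/√3392 ≈ 8.5164.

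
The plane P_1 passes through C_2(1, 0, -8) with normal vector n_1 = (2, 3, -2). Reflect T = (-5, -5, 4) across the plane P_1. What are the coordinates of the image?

(7, 13, -8)

P_1: n_1·r = n_1·C_2 gives 2x + 3y - 2z = 18.
λ = (n·T − d)/|n|² = (-33 − 18)/17 = -3.
Reflection = T − 2λn = (-5, -5, 4) − (-6)·(2, 3, -2) = (7, 13, -8).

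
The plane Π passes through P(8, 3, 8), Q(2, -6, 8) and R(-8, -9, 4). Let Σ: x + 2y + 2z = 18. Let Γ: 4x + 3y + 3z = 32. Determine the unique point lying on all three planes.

PQ = (-6, -9, 0), PR = (-16, -12, -4); a normal to Π is PQ × PR = (36, -24, -72).
Using P: Π has equation 36x - 24y - 72z = -360.
Solving the 3×3 linear system 36x - 24y - 72z = -360, x + 2y + 2z = 18, 4x + 3y + 3z = 32 (e.g. by elimination or Cramer's rule, determinant = 240) gives (2, 3, 5).

(2, 3, 5)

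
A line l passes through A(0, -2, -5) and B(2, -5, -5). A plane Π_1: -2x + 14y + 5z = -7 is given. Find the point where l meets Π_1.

A direction vector for l is B − A = (2, -3, 0).
Substitute r = (0, -2, -5) + t(2, -3, 0) into the plane: -53 + (-46)t = -7, so t = -1.
Intersection: (0, -2, -5) + (-1)·(2, -3, 0) = (-2, 1, -5).

(-2, 1, -5)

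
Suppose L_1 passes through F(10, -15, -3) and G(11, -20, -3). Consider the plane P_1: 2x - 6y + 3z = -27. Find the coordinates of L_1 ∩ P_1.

A direction vector for L_1 is G − F = (1, -5, 0).
Substitute r = (10, -15, -3) + t(1, -5, 0) into the plane: 101 + 32t = -27, so t = -4.
Intersection: (10, -15, -3) + (-4)·(1, -5, 0) = (6, 5, -3).

(6, 5, -3)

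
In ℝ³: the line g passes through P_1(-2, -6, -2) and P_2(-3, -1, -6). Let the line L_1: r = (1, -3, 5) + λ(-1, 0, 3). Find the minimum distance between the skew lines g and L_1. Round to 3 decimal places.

A direction vector for g is P_2 − P_1 = (-1, 5, -4).
Common perpendicular direction n = (-1, 5, -4) × (-1, 0, 3) = (15, 7, 5).
With w = (1, -3, 5) − (-2, -6, -2) = (3, 3, 7), w · n = 101.
Distance = |w · n| / |n| = |101| / √299 ≈ 5.841.

5.841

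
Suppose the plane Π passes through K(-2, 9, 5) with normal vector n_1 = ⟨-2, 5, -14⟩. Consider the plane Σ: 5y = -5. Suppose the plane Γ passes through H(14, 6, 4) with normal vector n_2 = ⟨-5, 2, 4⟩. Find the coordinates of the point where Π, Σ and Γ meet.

(8, -1, 0)

Π: n_1·r = n_1·K gives -2x + 5y - 14z = -21.
Γ: n_2·r = n_2·H gives -5x + 2y + 4z = -42.
Solving the 3×3 linear system -2x + 5y - 14z = -21, 5y = -5, -5x + 2y + 4z = -42 (e.g. by elimination or Cramer's rule, determinant = -390) gives (8, -1, 0).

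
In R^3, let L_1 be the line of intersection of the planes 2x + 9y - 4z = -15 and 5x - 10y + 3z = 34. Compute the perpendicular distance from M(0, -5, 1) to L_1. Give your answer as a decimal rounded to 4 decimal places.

Direction of L_1: (2, 9, -4) × (5, -10, 3) = (-13, -26, -65).
A point on L_1: solving the two plane equations with x = 1 gives (1, -5, -7).
Taking (1, -5, -7) on L_1 with direction v = (-13, -26, -65): w = M − (1, -5, -7) = (-1, 0, 8), and w × v = (208, -169, 26).
Distance = |w × v| / |v| = √72501 / √5070 ≈ 3.7815.

3.7815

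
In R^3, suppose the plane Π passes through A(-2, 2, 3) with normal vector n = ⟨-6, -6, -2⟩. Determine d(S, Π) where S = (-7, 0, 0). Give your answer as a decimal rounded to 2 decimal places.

5.51

Π: n·r = n·A gives -6x - 6y - 2z = -6.
n·S − d = (-6)·(-7) + (-6)·(0) + (-2)·(0) − (-6) = 48; |n| = √76.
Distance = |48| / √76 = 48/√76 ≈ 5.51.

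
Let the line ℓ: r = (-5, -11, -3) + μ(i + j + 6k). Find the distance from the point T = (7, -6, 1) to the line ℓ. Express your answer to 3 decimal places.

11.864

Taking (-5, -11, -3) on ℓ with direction v = (1, 1, 6): w = T − (-5, -11, -3) = (12, 5, 4), and w × v = (26, -68, 7).
Distance = |w × v| / |v| = √5349 / √38 ≈ 11.864.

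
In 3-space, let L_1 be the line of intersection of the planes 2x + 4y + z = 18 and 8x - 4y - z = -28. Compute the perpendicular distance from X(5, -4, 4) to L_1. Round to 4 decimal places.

9.8100

Direction of L_1: (2, 4, 1) × (8, -4, -1) = (0, 10, -40).
A point on L_1: solving the two plane equations with y = 4 gives (-1, 4, 4).
Taking (-1, 4, 4) on L_1 with direction v = (0, 10, -40): w = X − (-1, 4, 4) = (6, -8, 0), and w × v = (320, 240, 60).
Distance = |w × v| / |v| = √163600 / √1700 ≈ 9.8100.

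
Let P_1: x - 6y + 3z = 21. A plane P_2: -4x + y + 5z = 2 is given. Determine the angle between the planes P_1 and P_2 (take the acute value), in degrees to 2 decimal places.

cos θ = |n₁·n₂| / (|n₁||n₂|) = |5| / (√46 · √42).
θ = arccos(0.11375) ≈ 83.47°.

83.47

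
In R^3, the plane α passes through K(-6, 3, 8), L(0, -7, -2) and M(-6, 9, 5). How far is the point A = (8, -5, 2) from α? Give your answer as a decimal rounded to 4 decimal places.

9.1287

KL = (6, -10, -10), KM = (0, 6, -3); a normal to α is KL × KM = (90, 18, 36).
Using K: α has equation 90x + 18y + 36z = -198.
n·A − d = (90)·(8) + (18)·(-5) + (36)·(2) − (-198) = 900; |n| = √9720.
Distance = |900| / √9720 = 900/√9720 ≈ 9.1287.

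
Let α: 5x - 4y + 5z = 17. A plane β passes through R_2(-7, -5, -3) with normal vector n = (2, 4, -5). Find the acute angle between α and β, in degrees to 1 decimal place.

55.3

β: n·r = n·R_2 gives 2x + 4y - 5z = -19.
cos θ = |n₁·n₂| / (|n₁||n₂|) = |-31| / (√66 · √45).
θ = arccos(0.56883) ≈ 55.3°.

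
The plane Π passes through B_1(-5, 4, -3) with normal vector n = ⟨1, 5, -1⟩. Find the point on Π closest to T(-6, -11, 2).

(-3, 4, -1)

Π: n·r = n·B_1 gives x + 5y - z = 18.
Foot = T − λn with λ = (n·T − d)/|n|² = (-63 − 18)/27 = -3.
Foot = (-6, -11, 2) − (-3)·(1, 5, -1) = (-3, 4, -1).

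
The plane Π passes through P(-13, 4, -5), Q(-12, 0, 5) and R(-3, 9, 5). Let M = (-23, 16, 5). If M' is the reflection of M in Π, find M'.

PQ = (1, -4, 10), PR = (10, 5, 10); a normal to Π is PQ × PR = (-90, 90, 45).
Using P: Π has equation -90x + 90y + 45z = 1305.
λ = (n·M − d)/|n|² = (3735 − 1305)/18225 = 2/15.
Reflection = M − 2λn = (-23, 16, 5) − (4/15)·(-90, 90, 45) = (1, -8, -7).

(1, -8, -7)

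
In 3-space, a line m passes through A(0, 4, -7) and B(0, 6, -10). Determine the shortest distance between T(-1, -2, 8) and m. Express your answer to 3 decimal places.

A direction vector for m is B − A = (0, 2, -3).
Taking (0, 4, -7) on m with direction v = (0, 2, -3): w = T − (0, 4, -7) = (-1, -6, 15), and w × v = (-12, -3, -2).
Distance = |w × v| / |v| = √157 / √13 ≈ 3.475.

3.475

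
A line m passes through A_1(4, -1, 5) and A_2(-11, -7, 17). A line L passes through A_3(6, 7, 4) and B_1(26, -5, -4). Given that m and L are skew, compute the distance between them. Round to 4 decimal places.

2.7777

A direction vector for m is A_2 − A_1 = (-15, -6, 12).
A direction vector for L is B_1 − A_3 = (20, -12, -8).
Common perpendicular direction n = (-15, -6, 12) × (20, -12, -8) = (192, 120, 300).
With w = (6, 7, 4) − (4, -1, 5) = (2, 8, -1), w · n = 1044.
Distance = |w · n| / |n| = |1044| / √141264 ≈ 2.7777.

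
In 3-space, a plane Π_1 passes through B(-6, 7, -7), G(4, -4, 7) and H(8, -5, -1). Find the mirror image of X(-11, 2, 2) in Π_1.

(-5, 10, 4)

BG = (10, -11, 14), BH = (14, -12, 6); a normal to Π_1 is BG × BH = (102, 136, 34).
Using B: Π_1 has equation 102x + 136y + 34z = 102.
λ = (n·X − d)/|n|² = (-782 − 102)/30056 = -1/34.
Reflection = X − 2λn = (-11, 2, 2) − (-1/17)·(102, 136, 34) = (-5, 10, 4).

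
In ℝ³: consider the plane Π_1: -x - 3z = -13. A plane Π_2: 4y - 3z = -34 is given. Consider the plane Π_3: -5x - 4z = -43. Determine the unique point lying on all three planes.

(7, -7, 2)

Solving the 3×3 linear system -x - 3z = -13, 4y - 3z = -34, -5x - 4z = -43 (e.g. by elimination or Cramer's rule, determinant = -44) gives (7, -7, 2).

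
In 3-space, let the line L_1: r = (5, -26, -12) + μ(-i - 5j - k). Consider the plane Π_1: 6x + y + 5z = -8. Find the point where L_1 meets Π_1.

Substitute r = (5, -26, -12) + t(-1, -5, -1) into the plane: -56 + (-16)t = -8, so t = -3.
Intersection: (5, -26, -12) + (-3)·(-1, -5, -1) = (8, -11, -9).

(8, -11, -9)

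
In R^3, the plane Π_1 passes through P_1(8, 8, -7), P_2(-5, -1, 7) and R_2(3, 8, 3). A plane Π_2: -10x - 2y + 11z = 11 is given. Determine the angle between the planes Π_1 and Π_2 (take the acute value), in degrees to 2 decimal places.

P_1P_2 = (-13, -9, 14), P_1R_2 = (-5, 0, 10); a normal to Π_1 is P_1P_2 × P_1R_2 = (-90, 60, -45).
Using P_1: Π_1 has equation -90x + 60y - 45z = 75.
cos θ = |n₁·n₂| / (|n₁||n₂|) = |285| / (√13725 · √225).
θ = arccos(0.16218) ≈ 80.67°.

80.67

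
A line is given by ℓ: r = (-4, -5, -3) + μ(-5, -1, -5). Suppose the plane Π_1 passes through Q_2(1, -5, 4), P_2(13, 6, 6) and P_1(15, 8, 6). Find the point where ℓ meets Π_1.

(1, -4, 2)

Q_2P_2 = (12, 11, 2), Q_2P_1 = (14, 13, 2); a normal to Π_1 is Q_2P_2 × Q_2P_1 = (-4, 4, 2).
Using Q_2: Π_1 has equation -4x + 4y + 2z = -16.
Substitute r = (-4, -5, -3) + t(-5, -1, -5) into the plane: -10 + 6t = -16, so t = -1.
Intersection: (-4, -5, -3) + (-1)·(-5, -1, -5) = (1, -4, 2).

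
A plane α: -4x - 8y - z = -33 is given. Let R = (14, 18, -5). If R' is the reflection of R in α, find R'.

λ = (n·R − d)/|n|² = (-195 − (-33))/81 = -2.
Reflection = R − 2λn = (14, 18, -5) − (-4)·(-4, -8, -1) = (-2, -14, -9).

(-2, -14, -9)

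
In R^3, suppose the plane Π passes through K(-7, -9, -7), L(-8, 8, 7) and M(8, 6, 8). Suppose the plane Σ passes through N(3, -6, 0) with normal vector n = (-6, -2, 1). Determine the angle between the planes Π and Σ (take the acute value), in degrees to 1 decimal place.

64.1

KL = (-1, 17, 14), KM = (15, 15, 15); a normal to Π is KL × KM = (45, 225, -270).
Using K: Π has equation 45x + 225y - 270z = -450.
Σ: n·r = n·N gives -6x - 2y + z = -6.
cos θ = |n₁·n₂| / (|n₁||n₂|) = |-990| / (√125550 · √41).
θ = arccos(0.43635) ≈ 64.1°.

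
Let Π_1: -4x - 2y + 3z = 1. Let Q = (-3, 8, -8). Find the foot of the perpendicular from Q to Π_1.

(-7, 6, -5)

Foot = Q − λn with λ = (n·Q − d)/|n|² = (-28 − 1)/29 = -1.
Foot = (-3, 8, -8) − (-1)·(-4, -2, 3) = (-7, 6, -5).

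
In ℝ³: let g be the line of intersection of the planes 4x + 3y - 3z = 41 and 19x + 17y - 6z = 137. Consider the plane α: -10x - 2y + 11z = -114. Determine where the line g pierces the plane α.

(2, 3, -8)

Direction of g: (4, 3, -3) × (19, 17, -6) = (33, -33, 11).
A point on g: solving the two plane equations with x = 11 gives (11, -6, -5).
Substitute r = (11, -6, -5) + t(33, -33, 11) into the plane: -153 + (-143)t = -114, so t = -3/11.
Intersection: (11, -6, -5) + (-3/11)·(33, -33, 11) = (2, 3, -8).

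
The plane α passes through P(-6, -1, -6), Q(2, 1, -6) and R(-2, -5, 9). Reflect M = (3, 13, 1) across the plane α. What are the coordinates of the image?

(9, -11, -7)

PQ = (8, 2, 0), PR = (4, -4, 15); a normal to α is PQ × PR = (30, -120, -40).
Using P: α has equation 30x - 120y - 40z = 180.
λ = (n·M − d)/|n|² = (-1510 − 180)/16900 = -1/10.
Reflection = M − 2λn = (3, 13, 1) − (-1/5)·(30, -120, -40) = (9, -11, -7).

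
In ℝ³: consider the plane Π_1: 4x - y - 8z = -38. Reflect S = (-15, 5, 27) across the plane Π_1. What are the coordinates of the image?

(9, -1, -21)

λ = (n·S − d)/|n|² = (-281 − (-38))/81 = -3.
Reflection = S − 2λn = (-15, 5, 27) − (-6)·(4, -1, -8) = (9, -1, -21).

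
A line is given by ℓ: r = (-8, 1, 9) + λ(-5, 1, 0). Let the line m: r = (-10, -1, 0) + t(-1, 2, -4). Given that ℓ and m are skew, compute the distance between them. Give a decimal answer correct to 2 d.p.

Common perpendicular direction n = (-5, 1, 0) × (-1, 2, -4) = (-4, -20, -9).
With w = (-10, -1, 0) − (-8, 1, 9) = (-2, -2, -9), w · n = 129.
Distance = |w · n| / |n| = |129| / √497 ≈ 5.79.

5.79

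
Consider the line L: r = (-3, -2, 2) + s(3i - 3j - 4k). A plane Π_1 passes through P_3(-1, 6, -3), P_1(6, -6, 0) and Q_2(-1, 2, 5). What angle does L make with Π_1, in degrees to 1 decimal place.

2.6

P_3P_1 = (7, -12, 3), P_3Q_2 = (0, -4, 8); a normal to Π_1 is P_3P_1 × P_3Q_2 = (-84, -56, -28).
Using P_3: Π_1 has equation -84x - 56y - 28z = -168.
sin θ = |n·v| / (|n||v|) = |28| / (√10976 · √34) = 0.04583.
θ ≈ 2.6°.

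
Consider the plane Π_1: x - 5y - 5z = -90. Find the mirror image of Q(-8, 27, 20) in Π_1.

(-2, -3, -10)

λ = (n·Q − d)/|n|² = (-243 − (-90))/51 = -3.
Reflection = Q − 2λn = (-8, 27, 20) − (-6)·(1, -5, -5) = (-2, -3, -10).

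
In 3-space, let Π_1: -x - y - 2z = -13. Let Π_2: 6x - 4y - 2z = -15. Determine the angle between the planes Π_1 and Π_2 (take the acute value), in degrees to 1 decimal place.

cos θ = |n₁·n₂| / (|n₁||n₂|) = |2| / (√6 · √56).
θ = arccos(0.10911) ≈ 83.7°.

83.7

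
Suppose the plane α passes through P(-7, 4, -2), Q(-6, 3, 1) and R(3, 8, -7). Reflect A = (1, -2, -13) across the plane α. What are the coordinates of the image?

(-3, 18, -5)

PQ = (1, -1, 3), PR = (10, 4, -5); a normal to α is PQ × PR = (-7, 35, 14).
Using P: α has equation -7x + 35y + 14z = 161.
λ = (n·A − d)/|n|² = (-259 − 161)/1470 = -2/7.
Reflection = A − 2λn = (1, -2, -13) − (-4/7)·(-7, 35, 14) = (-3, 18, -5).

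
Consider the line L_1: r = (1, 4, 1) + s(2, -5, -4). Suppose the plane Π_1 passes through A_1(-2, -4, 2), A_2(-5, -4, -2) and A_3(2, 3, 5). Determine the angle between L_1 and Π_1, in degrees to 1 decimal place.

47.0

A_1A_2 = (-3, 0, -4), A_1A_3 = (4, 7, 3); a normal to Π_1 is A_1A_2 × A_1A_3 = (28, -7, -21).
Using A_1: Π_1 has equation 28x - 7y - 21z = -70.
sin θ = |n·v| / (|n||v|) = |175| / (√1274 · √45) = 0.73088.
θ ≈ 47.0°.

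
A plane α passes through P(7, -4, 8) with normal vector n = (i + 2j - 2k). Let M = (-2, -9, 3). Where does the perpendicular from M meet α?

α: n·r = n·P gives x + 2y - 2z = -17.
Foot = M − λn with λ = (n·M − d)/|n|² = (-26 − (-17))/9 = -1.
Foot = (-2, -9, 3) − (-1)·(1, 2, -2) = (-1, -7, 1).

(-1, -7, 1)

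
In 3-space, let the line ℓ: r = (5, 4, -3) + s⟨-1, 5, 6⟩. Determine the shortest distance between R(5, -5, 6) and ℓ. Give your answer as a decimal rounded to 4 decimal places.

12.6765

Taking (5, 4, -3) on ℓ with direction v = (-1, 5, 6): w = R − (5, 4, -3) = (0, -9, 9), and w × v = (-99, -9, -9).
Distance = |w × v| / |v| = √9963 / √62 ≈ 12.6765.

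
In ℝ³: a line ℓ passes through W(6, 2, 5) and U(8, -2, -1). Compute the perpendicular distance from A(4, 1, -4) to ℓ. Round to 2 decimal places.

5.82

A direction vector for ℓ is U − W = (2, -4, -6).
Taking (6, 2, 5) on ℓ with direction v = (2, -4, -6): w = A − (6, 2, 5) = (-2, -1, -9), and w × v = (-30, -30, 10).
Distance = |w × v| / |v| = √1900 / √56 ≈ 5.82.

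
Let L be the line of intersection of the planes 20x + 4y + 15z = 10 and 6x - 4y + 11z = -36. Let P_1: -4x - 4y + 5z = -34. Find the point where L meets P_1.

(1, 5, -2)

Direction of L: (20, 4, 15) × (6, -4, 11) = (104, -130, -104).
A point on L: solving the two plane equations with x = 13 gives (13, -10, -14).
Substitute r = (13, -10, -14) + t(104, -130, -104) into the plane: -82 + (-416)t = -34, so t = -3/26.
Intersection: (13, -10, -14) + (-3/26)·(104, -130, -104) = (1, 5, -2).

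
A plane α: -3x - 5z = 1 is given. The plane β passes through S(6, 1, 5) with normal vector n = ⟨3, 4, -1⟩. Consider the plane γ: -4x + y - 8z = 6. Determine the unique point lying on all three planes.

β: n·r = n·S gives 3x + 4y - z = 17.
Solving the 3×3 linear system -3x - 5z = 1, 3x + 4y - z = 17, -4x + y - 8z = 6 (e.g. by elimination or Cramer's rule, determinant = -2) gives (-2, 6, 1).

(-2, 6, 1)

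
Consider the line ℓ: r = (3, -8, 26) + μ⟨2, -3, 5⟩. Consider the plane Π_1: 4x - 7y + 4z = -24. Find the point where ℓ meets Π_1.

Substitute r = (3, -8, 26) + t(2, -3, 5) into the plane: 172 + 49t = -24, so t = -4.
Intersection: (3, -8, 26) + (-4)·(2, -3, 5) = (-5, 4, 6).

(-5, 4, 6)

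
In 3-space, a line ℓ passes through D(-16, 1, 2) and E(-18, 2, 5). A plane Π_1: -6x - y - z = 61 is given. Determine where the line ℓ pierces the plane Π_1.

(-8, -3, -10)

A direction vector for ℓ is E − D = (-2, 1, 3).
Substitute r = (-16, 1, 2) + t(-2, 1, 3) into the plane: 93 + 8t = 61, so t = -4.
Intersection: (-16, 1, 2) + (-4)·(-2, 1, 3) = (-8, -3, -10).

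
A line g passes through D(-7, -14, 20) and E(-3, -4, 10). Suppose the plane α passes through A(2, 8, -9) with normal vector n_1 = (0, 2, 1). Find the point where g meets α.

(-1, 1, 5)

A direction vector for g is E − D = (4, 10, -10).
α: n_1·r = n_1·A gives 2y + z = 7.
Substitute r = (-7, -14, 20) + t(4, 10, -10) into the plane: -8 + 10t = 7, so t = 3/2.
Intersection: (-7, -14, 20) + (3/2)·(4, 10, -10) = (-1, 1, 5).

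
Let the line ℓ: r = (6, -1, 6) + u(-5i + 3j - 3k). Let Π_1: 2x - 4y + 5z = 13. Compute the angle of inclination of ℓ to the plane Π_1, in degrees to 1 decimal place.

57.3

sin θ = |n·v| / (|n||v|) = |-37| / (√45 · √43) = 0.84113.
θ ≈ 57.3°.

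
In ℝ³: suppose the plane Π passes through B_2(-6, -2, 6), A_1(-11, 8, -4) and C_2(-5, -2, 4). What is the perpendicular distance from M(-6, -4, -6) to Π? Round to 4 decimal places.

B_2A_1 = (-5, 10, -10), B_2C_2 = (1, 0, -2); a normal to Π is B_2A_1 × B_2C_2 = (-20, -20, -10).
Using B_2: Π has equation -20x - 20y - 10z = 100.
n·M − d = (-20)·(-6) + (-20)·(-4) + (-10)·(-6) − 100 = 160; |n| = √900.
Distance = |160| / √900 = 160/√900 ≈ 5.3333.

5.3333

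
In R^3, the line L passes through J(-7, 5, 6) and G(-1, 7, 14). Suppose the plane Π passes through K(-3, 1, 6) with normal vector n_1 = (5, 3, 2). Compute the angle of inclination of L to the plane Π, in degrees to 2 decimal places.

55.81

A direction vector for L is G − J = (6, 2, 8).
Π: n_1·r = n_1·K gives 5x + 3y + 2z = 0.
sin θ = |n·v| / (|n||v|) = |52| / (√38 · √104) = 0.82717.
θ ≈ 55.81°.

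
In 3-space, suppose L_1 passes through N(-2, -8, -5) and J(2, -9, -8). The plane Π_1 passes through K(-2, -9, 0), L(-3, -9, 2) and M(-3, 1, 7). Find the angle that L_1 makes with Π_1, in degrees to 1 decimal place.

A direction vector for L_1 is J − N = (4, -1, -3).
KL = (-1, 0, 2), KM = (-1, 10, 7); a normal to Π_1 is KL × KM = (-20, 5, -10).
Using K: Π_1 has equation -20x + 5y - 10z = -5.
sin θ = |n·v| / (|n||v|) = |-55| / (√525 · √26) = 0.47076.
θ ≈ 28.1°.

28.1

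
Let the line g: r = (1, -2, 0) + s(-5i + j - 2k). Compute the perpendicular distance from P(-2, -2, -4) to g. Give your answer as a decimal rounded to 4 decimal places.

2.7142

Taking (1, -2, 0) on g with direction v = (-5, 1, -2): w = P − (1, -2, 0) = (-3, 0, -4), and w × v = (4, 14, -3).
Distance = |w × v| / |v| = √221 / √30 ≈ 2.7142.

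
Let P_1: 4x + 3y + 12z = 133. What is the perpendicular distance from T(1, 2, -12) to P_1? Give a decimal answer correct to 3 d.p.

n·T − d = (4)·(1) + (3)·(2) + (12)·(-12) − 133 = -267; |n| = √169.
Distance = |-267| / √169 = 267/√169 ≈ 20.538.

20.538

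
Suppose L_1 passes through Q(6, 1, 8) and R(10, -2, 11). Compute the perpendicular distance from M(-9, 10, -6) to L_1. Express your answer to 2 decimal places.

3.54

A direction vector for L_1 is R − Q = (4, -3, 3).
Taking (6, 1, 8) on L_1 with direction v = (4, -3, 3): w = M − (6, 1, 8) = (-15, 9, -14), and w × v = (-15, -11, 9).
Distance = |w × v| / |v| = √427 / √34 ≈ 3.54.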